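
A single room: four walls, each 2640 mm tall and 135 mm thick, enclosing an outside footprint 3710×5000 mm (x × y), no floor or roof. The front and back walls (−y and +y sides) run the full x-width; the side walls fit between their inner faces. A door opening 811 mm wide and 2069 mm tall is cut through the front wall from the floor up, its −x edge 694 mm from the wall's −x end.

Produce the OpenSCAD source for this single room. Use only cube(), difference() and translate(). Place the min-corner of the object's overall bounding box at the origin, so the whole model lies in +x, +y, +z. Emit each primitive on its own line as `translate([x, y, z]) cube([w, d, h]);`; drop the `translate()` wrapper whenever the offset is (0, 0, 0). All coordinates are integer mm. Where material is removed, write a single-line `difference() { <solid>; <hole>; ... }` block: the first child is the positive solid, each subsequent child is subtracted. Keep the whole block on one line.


difference() { cube([3710, 135, 2640]); translate([694, 0, 0]) cube([811, 135, 2069]); }
translate([0, 4865, 0]) cube([3710, 135, 2640]);
translate([0, 135, 0]) cube([135, 4730, 2640]);
translate([3575, 135, 0]) cube([135, 4730, 2640]);


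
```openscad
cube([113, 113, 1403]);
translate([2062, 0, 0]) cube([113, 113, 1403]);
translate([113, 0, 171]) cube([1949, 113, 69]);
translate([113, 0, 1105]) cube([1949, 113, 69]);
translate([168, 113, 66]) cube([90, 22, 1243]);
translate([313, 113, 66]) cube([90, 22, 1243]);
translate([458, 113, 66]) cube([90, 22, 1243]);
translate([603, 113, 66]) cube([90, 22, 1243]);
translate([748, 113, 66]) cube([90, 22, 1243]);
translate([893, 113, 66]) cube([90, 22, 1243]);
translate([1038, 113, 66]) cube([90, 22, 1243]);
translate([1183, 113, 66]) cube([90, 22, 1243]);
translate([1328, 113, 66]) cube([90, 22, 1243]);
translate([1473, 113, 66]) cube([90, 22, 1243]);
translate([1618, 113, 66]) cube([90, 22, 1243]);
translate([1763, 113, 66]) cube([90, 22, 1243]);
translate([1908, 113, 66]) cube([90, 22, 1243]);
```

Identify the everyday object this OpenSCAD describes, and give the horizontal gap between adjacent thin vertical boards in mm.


A fence section. The picket gap is 55 mm.

Two posts, two rails, 13 pickets — a fence section. Span 1949 mm holds 13 pickets of 90 mm with 14 equal gaps: ⌊(1949 − 13·90) / 14⌋ = 55 mm.


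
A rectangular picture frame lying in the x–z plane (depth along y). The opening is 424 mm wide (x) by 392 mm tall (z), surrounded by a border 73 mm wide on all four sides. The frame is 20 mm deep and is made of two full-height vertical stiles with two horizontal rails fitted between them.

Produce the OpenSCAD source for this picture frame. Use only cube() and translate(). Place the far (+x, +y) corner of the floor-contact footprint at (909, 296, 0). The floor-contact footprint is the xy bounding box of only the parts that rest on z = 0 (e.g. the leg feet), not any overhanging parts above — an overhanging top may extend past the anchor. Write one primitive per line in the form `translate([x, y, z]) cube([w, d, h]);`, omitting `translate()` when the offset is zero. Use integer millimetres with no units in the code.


translate([339, 276, 0]) cube([73, 20, 538]);
translate([836, 276, 0]) cube([73, 20, 538]);
translate([412, 276, 0]) cube([424, 20, 73]);
translate([412, 276, 465]) cube([424, 20, 73]);


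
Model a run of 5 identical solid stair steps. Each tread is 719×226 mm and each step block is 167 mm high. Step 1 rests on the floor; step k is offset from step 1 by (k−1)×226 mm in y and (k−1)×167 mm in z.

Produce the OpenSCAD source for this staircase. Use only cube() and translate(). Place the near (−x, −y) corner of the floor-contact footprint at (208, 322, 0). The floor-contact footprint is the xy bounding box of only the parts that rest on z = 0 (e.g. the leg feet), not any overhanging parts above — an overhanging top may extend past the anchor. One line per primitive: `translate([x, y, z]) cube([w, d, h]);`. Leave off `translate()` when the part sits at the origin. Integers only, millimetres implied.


translate([208, 322, 0]) cube([719, 226, 167]);
translate([208, 548, 167]) cube([719, 226, 167]);
translate([208, 774, 334]) cube([719, 226, 167]);
translate([208, 1000, 501]) cube([719, 226, 167]);
translate([208, 1226, 668]) cube([719, 226, 167]);


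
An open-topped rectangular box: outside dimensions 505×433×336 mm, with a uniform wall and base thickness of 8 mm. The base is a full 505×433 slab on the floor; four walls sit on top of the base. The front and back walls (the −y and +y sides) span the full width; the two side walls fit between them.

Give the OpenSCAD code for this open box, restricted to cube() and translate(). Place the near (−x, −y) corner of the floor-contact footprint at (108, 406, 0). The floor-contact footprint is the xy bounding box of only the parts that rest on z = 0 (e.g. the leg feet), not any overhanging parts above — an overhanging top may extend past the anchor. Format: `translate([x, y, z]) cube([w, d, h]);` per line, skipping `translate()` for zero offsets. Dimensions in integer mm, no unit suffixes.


translate([108, 406, 0]) cube([505, 433, 8]);
translate([108, 406, 8]) cube([505, 8, 328]);
translate([108, 831, 8]) cube([505, 8, 328]);
translate([108, 414, 8]) cube([8, 417, 328]);
translate([605, 414, 8]) cube([8, 417, 328]);


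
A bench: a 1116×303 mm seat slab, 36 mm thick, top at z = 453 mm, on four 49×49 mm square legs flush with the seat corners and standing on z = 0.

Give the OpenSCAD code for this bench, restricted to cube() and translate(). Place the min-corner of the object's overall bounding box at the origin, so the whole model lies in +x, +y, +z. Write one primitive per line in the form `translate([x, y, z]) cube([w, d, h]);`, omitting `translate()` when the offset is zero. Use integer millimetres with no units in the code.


translate([0, 0, 417]) cube([1116, 303, 36]);
cube([49, 49, 417]);
translate([0, 254, 0]) cube([49, 49, 417]);
translate([1067, 0, 0]) cube([49, 49, 417]);
translate([1067, 254, 0]) cube([49, 49, 417]);


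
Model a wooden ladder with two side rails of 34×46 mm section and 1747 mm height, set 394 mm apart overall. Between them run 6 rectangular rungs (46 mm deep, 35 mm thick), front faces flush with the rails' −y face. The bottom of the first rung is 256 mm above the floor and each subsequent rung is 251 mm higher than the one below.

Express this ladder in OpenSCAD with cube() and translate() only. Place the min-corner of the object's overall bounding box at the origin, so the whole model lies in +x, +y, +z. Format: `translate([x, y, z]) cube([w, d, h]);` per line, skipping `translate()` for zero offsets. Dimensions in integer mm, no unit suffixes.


// rung span = 394 - 2*34 = 326
// rung[k] z = 256 + k*251
cube([34, 46, 1747]);
translate([360, 0, 0]) cube([34, 46, 1747]);
translate([34, 0, 256]) cube([326, 46, 35]);
translate([34, 0, 507]) cube([326, 46, 35]);
translate([34, 0, 758]) cube([326, 46, 35]);
translate([34, 0, 1009]) cube([326, 46, 35]);
translate([34, 0, 1260]) cube([326, 46, 35]);
translate([34, 0, 1511]) cube([326, 46, 35]);


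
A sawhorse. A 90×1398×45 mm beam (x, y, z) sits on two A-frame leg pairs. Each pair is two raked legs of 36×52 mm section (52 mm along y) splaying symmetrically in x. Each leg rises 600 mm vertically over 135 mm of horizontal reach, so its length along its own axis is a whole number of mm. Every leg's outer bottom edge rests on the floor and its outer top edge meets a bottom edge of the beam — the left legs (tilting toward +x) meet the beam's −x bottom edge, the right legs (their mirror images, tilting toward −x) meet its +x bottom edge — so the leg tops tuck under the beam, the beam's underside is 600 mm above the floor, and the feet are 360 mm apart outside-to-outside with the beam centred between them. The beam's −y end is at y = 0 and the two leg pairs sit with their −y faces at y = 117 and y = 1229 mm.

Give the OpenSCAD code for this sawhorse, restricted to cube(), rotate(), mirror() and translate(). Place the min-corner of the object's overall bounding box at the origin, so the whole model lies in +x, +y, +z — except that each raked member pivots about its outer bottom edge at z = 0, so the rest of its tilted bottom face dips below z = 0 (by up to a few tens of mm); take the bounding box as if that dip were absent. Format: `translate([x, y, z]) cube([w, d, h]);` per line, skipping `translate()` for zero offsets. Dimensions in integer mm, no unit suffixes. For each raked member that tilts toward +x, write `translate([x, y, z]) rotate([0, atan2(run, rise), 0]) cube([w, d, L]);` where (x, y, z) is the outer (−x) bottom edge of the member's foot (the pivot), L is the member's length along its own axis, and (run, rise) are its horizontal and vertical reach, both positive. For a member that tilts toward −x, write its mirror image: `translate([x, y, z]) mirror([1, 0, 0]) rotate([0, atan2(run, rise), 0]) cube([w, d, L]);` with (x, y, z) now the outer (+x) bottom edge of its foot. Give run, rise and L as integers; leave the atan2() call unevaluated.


// leg length = √(135² + 600²) = 615
// right-leg outer foot x = 2·135 + 90 = 360
// beam min-corner = (135, 0, 600)
translate([135, 0, 600]) cube([90, 1398, 45]);
translate([0, 117, 0]) rotate([0, atan2(135, 600), 0]) cube([36, 52, 615]);
translate([360, 117, 0]) mirror([1, 0, 0]) rotate([0, atan2(135, 600), 0]) cube([36, 52, 615]);
translate([0, 1229, 0]) rotate([0, atan2(135, 600), 0]) cube([36, 52, 615]);
translate([360, 1229, 0]) mirror([1, 0, 0]) rotate([0, atan2(135, 600), 0]) cube([36, 52, 615]);


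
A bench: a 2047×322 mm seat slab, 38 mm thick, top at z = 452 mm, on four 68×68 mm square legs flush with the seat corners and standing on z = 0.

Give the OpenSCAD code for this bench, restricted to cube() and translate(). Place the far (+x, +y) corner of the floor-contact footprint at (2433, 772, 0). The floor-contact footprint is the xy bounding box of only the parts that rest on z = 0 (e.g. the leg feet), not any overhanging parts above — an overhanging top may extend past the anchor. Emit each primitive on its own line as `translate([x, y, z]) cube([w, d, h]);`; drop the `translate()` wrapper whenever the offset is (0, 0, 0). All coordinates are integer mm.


translate([386, 450, 414]) cube([2047, 322, 38]);
translate([386, 450, 0]) cube([68, 68, 414]);
translate([386, 704, 0]) cube([68, 68, 414]);
translate([2365, 450, 0]) cube([68, 68, 414]);
translate([2365, 704, 0]) cube([68, 68, 414]);


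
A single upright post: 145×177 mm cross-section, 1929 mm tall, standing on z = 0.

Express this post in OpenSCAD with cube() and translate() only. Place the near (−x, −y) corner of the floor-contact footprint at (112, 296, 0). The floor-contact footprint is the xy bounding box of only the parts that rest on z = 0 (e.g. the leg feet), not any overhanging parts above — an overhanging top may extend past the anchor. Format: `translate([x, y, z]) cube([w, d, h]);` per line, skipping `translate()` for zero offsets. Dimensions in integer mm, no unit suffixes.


translate([112, 296, 0]) cube([145, 177, 1929]);


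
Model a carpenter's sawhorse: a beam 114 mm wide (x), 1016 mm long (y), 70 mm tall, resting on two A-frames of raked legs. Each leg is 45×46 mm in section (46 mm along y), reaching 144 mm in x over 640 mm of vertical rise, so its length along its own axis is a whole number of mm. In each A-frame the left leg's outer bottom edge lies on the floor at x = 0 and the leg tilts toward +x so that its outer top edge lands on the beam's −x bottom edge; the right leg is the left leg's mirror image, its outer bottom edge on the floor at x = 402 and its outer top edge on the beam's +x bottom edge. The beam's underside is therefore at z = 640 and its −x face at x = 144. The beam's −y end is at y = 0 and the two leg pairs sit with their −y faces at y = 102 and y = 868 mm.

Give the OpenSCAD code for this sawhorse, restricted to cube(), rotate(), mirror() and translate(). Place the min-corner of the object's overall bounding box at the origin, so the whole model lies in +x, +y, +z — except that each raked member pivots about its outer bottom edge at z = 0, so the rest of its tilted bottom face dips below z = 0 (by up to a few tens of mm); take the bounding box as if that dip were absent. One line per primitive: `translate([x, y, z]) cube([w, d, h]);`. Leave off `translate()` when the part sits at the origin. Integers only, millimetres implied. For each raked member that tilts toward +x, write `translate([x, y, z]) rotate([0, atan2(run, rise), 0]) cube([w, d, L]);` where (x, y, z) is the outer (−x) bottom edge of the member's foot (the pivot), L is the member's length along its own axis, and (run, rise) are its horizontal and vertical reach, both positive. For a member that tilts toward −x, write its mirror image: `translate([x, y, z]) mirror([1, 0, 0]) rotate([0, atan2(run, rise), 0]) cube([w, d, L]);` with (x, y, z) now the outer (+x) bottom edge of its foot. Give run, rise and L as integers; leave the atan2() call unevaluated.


translate([144, 0, 640]) cube([114, 1016, 70]);
translate([0, 102, 0]) rotate([0, atan2(144, 640), 0]) cube([45, 46, 656]);
translate([402, 102, 0]) mirror([1, 0, 0]) rotate([0, atan2(144, 640), 0]) cube([45, 46, 656]);
translate([0, 868, 0]) rotate([0, atan2(144, 640), 0]) cube([45, 46, 656]);
translate([402, 868, 0]) mirror([1, 0, 0]) rotate([0, atan2(144, 640), 0]) cube([45, 46, 656]);


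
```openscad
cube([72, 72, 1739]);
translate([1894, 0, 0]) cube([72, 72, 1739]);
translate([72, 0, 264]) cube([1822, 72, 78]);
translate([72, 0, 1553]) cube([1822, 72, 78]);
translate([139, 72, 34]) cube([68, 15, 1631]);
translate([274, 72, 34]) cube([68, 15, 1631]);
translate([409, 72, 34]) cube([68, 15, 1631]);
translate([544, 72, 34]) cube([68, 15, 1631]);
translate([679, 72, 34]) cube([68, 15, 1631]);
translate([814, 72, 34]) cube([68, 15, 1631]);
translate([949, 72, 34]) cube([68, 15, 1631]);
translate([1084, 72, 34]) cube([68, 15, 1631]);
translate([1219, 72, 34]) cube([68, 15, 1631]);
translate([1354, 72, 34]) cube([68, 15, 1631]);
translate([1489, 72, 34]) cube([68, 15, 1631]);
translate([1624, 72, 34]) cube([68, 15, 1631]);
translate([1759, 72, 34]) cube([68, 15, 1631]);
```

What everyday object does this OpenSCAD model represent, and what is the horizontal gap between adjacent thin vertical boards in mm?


A fence section. The picket gap is 67 mm.

Two posts, two rails, 13 pickets — a fence section. Span 1822 mm holds 13 pickets of 68 mm with 14 equal gaps: ⌊(1822 − 13·68) / 14⌋ = 67 mm.


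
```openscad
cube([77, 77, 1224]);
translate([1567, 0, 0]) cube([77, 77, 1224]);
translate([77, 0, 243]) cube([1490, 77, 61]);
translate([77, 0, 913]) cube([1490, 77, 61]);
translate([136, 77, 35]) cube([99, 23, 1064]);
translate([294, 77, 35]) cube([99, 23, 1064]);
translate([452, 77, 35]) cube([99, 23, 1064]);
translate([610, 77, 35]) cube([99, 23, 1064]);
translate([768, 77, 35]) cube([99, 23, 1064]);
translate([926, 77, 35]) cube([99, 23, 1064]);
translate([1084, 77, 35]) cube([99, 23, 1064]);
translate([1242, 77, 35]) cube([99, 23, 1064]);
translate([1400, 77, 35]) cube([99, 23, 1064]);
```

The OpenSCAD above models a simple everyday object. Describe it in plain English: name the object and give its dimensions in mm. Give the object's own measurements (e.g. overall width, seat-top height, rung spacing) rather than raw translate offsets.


A fence section. Two 77×77 mm posts, 1224 mm tall, stand on the floor with a clear span of 1490 mm between their inner faces. Two horizontal rails of 77×61 mm section span the gap between the posts with their undersides at z = 243 mm and z = 913 mm, flush with the posts' −y face. 9 pickets, each 99 mm wide, 23 mm thick and 1064 mm tall, are fixed to the +y face of the rails with their bottoms at z = 35 mm, spaced across the span with a 59 mm gap after the −x post and between neighbouring pickets, with 68 mm left before the +x post.


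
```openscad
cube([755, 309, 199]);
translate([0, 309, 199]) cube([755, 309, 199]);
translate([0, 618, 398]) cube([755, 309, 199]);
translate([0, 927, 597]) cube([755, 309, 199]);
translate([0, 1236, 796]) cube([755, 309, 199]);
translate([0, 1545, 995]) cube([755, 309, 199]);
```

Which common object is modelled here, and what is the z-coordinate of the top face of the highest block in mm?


A staircase. The total rise is 1194 mm.

6 identical blocks, each offset up and back from the previous — a staircase. Each step is 199 mm tall and there are 6 of them, so the total rise is 6 × 199 = 1194 mm.


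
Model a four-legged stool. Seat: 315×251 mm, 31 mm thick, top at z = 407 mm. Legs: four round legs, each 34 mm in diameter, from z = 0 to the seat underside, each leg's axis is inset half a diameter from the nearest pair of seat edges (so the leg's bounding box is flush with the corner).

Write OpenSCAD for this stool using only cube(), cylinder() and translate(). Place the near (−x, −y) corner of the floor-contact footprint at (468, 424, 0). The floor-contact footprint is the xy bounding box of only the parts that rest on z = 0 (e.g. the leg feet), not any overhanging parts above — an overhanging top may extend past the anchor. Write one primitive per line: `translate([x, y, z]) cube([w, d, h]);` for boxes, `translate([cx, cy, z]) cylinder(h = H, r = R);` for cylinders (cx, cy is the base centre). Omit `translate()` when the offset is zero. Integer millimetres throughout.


translate([468, 424, 376]) cube([315, 251, 31]);
translate([485, 441, 0]) cylinder(h = 376, r = 17);
translate([766, 441, 0]) cylinder(h = 376, r = 17);
translate([485, 658, 0]) cylinder(h = 376, r = 17);
translate([766, 658, 0]) cylinder(h = 376, r = 17);


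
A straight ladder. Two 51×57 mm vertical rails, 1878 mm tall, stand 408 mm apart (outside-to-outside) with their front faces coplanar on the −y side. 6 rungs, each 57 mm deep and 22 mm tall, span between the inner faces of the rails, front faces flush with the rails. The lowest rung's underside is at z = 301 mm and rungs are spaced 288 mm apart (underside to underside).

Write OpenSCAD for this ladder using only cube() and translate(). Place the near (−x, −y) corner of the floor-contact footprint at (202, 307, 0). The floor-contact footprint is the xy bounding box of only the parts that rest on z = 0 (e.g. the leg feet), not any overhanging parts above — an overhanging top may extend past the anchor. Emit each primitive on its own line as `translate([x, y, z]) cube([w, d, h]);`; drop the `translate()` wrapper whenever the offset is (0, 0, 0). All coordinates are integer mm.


// rung span = 408 - 2*51 = 306
// rung[k] z = 301 + k*288
translate([202, 307, 0]) cube([51, 57, 1878]);
translate([559, 307, 0]) cube([51, 57, 1878]);
translate([253, 307, 301]) cube([306, 57, 22]);
translate([253, 307, 589]) cube([306, 57, 22]);
translate([253, 307, 877]) cube([306, 57, 22]);
translate([253, 307, 1165]) cube([306, 57, 22]);
translate([253, 307, 1453]) cube([306, 57, 22]);
translate([253, 307, 1741]) cube([306, 57, 22]);


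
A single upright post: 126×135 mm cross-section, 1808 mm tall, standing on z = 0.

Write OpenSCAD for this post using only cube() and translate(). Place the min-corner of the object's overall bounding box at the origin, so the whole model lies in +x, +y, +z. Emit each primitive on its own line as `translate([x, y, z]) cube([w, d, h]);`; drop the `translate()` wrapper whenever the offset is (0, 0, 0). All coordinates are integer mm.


cube([126, 135, 1808]);


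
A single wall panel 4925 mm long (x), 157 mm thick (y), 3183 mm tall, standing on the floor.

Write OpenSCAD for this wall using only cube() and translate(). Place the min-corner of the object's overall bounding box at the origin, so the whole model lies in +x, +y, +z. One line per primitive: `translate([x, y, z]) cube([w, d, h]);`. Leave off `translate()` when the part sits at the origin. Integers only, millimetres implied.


cube([4925, 157, 3183]);


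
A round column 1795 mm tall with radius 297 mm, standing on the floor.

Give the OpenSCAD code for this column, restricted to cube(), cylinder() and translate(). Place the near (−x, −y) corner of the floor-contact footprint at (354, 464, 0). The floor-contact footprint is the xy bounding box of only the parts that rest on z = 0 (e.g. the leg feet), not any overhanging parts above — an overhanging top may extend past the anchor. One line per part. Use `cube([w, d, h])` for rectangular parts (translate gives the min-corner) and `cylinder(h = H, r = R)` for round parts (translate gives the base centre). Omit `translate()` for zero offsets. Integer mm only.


translate([651, 761, 0]) cylinder(h = 1795, r = 297);


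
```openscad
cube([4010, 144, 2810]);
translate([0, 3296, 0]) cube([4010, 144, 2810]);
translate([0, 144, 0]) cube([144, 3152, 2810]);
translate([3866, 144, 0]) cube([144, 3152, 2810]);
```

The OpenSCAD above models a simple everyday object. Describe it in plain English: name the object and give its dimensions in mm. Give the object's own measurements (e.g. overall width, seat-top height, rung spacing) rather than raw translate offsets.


The wall frame of a small rectangular building: four walls, each 2810 mm tall and 144 mm thick, enclosing a footprint 4010 mm (x) by 3440 mm (y) outside-to-outside, with no floor or roof. The front and back walls (the −y and +y sides) span the full width; the two side walls fit between them.


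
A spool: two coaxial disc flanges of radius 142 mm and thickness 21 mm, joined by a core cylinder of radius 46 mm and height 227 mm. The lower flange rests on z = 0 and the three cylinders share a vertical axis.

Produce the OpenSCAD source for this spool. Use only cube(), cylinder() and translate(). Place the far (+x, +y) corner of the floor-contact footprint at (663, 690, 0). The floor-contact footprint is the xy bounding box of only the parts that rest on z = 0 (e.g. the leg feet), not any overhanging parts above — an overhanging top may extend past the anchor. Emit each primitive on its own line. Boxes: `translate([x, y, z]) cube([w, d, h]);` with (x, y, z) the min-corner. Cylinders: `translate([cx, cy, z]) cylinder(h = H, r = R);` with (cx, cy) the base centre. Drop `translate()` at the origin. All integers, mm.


translate([521, 548, 0]) cylinder(h = 21, r = 142);
translate([521, 548, 21]) cylinder(h = 227, r = 46);
translate([521, 548, 248]) cylinder(h = 21, r = 142);


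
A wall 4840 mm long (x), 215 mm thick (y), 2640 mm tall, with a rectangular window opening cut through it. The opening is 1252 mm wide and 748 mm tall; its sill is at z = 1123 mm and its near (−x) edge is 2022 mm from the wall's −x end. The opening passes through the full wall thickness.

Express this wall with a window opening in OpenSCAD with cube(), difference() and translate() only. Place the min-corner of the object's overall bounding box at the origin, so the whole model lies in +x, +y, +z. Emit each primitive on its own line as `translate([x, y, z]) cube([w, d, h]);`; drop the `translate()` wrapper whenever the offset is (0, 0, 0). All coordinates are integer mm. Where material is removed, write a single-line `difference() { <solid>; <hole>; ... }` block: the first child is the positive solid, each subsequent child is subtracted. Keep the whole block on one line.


difference() { cube([4840, 215, 2640]); translate([2022, 0, 1123]) cube([1252, 215, 748]); }


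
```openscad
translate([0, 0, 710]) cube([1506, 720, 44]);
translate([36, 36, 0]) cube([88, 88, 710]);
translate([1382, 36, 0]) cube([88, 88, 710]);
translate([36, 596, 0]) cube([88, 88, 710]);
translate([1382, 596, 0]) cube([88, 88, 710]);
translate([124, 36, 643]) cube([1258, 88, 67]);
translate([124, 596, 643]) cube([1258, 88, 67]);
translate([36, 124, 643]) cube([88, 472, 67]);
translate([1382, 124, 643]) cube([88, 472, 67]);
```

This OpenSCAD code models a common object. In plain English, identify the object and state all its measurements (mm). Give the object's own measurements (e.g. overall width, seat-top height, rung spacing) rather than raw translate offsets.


A table: top 1506 mm (x) × 720 mm (y), 44 mm thick, upper face at z = 754 mm, on four 88×88 mm square legs, each inset 36 mm from the nearest pair of top edges from z = 0 to the bottom of the top. Four apron rails, 88 mm thick and 67 mm tall, run between adjacent legs with their top edges flush with the underside of the top and their outer faces flush with the legs' outer faces.


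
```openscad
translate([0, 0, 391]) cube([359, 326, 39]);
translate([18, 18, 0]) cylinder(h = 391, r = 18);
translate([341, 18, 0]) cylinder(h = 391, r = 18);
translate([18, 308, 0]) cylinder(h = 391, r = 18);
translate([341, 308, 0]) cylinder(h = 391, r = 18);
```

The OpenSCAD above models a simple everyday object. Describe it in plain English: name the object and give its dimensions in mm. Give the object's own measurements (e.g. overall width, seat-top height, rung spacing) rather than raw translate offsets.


A four-legged stool. The seat is a 359×326×39 mm slab whose top surface is at z = 430 mm; four round legs, each 36 mm in diameter, run from the floor (z = 0) to the underside of the seat, each leg's axis is inset half a diameter from the nearest pair of seat edges (so the leg's bounding box is flush with the corner).


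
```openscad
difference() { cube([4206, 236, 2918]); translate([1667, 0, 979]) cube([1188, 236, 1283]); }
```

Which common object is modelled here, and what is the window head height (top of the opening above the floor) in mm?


A wall with a window opening. The window head height is 2262 mm.

A wall with a rectangular opening subtracted — a window. Sill at z = 979, opening 1283 mm tall, so the head is at 979 + 1283 = 2262 mm.


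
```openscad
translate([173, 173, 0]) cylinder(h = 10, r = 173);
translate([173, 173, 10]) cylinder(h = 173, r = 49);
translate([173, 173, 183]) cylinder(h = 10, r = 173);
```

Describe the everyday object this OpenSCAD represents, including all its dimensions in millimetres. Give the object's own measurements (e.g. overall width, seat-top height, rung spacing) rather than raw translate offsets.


A spool: two coaxial disc flanges of radius 173 mm and thickness 10 mm, joined by a core cylinder of radius 49 mm and height 173 mm. The lower flange rests on z = 0 and the three cylinders share a vertical axis.


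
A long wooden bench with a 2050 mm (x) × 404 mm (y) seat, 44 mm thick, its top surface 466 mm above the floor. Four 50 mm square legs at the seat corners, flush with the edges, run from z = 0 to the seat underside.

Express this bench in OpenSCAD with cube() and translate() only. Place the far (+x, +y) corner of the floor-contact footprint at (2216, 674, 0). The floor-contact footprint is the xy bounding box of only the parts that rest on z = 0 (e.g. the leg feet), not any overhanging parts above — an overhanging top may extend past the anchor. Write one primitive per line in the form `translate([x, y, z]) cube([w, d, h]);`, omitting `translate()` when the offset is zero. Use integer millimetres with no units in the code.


translate([166, 270, 422]) cube([2050, 404, 44]);
translate([166, 270, 0]) cube([50, 50, 422]);
translate([166, 624, 0]) cube([50, 50, 422]);
translate([2166, 270, 0]) cube([50, 50, 422]);
translate([2166, 624, 0]) cube([50, 50, 422]);


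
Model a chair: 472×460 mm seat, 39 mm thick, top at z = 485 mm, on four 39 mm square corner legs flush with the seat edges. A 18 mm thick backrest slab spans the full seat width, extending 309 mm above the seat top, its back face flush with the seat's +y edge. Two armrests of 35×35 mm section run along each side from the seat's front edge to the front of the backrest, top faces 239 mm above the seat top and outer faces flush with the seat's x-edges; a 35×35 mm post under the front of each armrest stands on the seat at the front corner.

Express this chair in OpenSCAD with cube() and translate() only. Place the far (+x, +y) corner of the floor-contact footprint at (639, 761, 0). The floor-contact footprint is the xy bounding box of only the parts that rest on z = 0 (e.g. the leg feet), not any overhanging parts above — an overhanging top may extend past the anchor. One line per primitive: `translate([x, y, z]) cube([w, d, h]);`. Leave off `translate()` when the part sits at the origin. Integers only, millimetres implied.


translate([167, 301, 446]) cube([472, 460, 39]);
translate([167, 301, 0]) cube([39, 39, 446]);
translate([600, 301, 0]) cube([39, 39, 446]);
translate([167, 722, 0]) cube([39, 39, 446]);
translate([600, 722, 0]) cube([39, 39, 446]);
translate([167, 743, 485]) cube([472, 18, 309]);
translate([167, 301, 689]) cube([35, 442, 35]);
translate([604, 301, 689]) cube([35, 442, 35]);
translate([167, 301, 485]) cube([35, 35, 204]);
translate([604, 301, 485]) cube([35, 35, 204]);


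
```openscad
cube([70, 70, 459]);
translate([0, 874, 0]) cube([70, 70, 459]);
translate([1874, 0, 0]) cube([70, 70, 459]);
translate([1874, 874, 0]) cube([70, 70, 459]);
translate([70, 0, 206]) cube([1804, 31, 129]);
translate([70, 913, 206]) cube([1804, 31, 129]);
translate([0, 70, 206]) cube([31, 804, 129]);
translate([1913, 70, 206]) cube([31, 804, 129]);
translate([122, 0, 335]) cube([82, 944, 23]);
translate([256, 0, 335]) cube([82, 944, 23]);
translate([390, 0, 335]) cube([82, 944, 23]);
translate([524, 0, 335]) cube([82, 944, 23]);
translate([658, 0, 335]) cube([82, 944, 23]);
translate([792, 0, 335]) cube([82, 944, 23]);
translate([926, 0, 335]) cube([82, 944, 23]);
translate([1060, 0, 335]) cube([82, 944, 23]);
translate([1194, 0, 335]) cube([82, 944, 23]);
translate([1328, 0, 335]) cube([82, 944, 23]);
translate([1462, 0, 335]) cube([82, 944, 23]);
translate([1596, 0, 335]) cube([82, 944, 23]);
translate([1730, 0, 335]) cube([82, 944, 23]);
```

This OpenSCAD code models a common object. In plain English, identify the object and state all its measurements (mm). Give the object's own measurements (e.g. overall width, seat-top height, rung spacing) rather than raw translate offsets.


A bed frame 1944 mm long (x) by 944 mm wide (y). Four 70×70 mm corner posts, 459 mm tall, at the corners of the footprint. Four rails of 31 mm thickness and 129 mm height run between adjacent posts with their undersides at z = 206 mm, their outer faces flush with the outside of the frame (the two x-running rails run between the posts' inner faces; the two y-running rails run between the posts' inner faces). 13 slats, each 82 mm wide (x) and 23 mm thick, lie across the top of the two x-running rails, running the full 944 mm width of the frame in y; along x they sit between the end posts with a 52 mm gap after the −x posts and between neighbouring slats, leaving 62 mm before the +x posts.


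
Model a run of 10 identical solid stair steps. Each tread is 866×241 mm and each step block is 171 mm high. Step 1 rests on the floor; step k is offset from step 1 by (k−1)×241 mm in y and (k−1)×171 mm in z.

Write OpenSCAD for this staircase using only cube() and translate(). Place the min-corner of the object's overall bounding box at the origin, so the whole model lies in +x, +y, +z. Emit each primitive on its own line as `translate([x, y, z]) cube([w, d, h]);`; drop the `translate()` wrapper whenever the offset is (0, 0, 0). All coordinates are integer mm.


cube([866, 241, 171]);
translate([0, 241, 171]) cube([866, 241, 171]);
translate([0, 482, 342]) cube([866, 241, 171]);
translate([0, 723, 513]) cube([866, 241, 171]);
translate([0, 964, 684]) cube([866, 241, 171]);
translate([0, 1205, 855]) cube([866, 241, 171]);
translate([0, 1446, 1026]) cube([866, 241, 171]);
translate([0, 1687, 1197]) cube([866, 241, 171]);
translate([0, 1928, 1368]) cube([866, 241, 171]);
translate([0, 2169, 1539]) cube([866, 241, 171]);


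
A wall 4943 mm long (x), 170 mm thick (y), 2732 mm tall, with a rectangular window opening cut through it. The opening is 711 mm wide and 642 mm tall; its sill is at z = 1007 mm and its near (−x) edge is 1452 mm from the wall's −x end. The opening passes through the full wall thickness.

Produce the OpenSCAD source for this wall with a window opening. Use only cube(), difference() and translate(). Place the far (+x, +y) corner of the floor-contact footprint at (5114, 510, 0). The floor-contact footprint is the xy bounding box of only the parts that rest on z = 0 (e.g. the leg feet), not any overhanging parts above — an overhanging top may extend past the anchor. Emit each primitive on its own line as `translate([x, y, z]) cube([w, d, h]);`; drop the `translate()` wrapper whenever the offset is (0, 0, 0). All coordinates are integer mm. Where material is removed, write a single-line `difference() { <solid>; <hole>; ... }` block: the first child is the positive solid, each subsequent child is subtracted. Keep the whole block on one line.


difference() { translate([171, 340, 0]) cube([4943, 170, 2732]); translate([1623, 340, 1007]) cube([711, 170, 642]); }


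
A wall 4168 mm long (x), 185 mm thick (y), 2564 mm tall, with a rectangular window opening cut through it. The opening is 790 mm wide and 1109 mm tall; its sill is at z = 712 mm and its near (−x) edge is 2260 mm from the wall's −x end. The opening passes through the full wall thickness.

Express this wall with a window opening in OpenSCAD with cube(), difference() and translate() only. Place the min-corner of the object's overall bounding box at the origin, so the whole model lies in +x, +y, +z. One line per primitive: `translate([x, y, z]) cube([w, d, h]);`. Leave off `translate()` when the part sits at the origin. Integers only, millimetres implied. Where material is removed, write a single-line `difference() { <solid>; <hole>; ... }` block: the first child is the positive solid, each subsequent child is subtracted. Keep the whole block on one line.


difference() { cube([4168, 185, 2564]); translate([2260, 0, 712]) cube([790, 185, 1109]); }


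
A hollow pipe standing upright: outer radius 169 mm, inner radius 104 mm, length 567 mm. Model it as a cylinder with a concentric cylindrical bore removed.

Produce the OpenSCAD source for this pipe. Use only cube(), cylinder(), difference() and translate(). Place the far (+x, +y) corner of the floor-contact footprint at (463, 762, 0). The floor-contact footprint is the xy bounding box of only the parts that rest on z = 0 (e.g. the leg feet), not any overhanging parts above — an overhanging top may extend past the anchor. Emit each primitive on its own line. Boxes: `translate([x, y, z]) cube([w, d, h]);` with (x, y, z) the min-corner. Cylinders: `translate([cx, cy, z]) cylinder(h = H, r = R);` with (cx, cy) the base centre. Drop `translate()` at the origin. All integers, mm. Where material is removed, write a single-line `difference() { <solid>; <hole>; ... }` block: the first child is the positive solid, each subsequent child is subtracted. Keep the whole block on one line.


difference() { translate([294, 593, 0]) cylinder(h = 567, r = 169); translate([294, 593, 0]) cylinder(h = 567, r = 104); }


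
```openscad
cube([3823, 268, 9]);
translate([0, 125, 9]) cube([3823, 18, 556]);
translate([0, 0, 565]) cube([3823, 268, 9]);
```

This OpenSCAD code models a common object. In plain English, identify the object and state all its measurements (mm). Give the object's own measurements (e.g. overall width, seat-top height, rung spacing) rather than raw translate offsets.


An I-beam lying along x, 3823 mm long. Overall section height 574 mm. Two flanges 268 mm wide (y) and 9 mm thick, one on the floor and one at the top; a web 18 mm thick runs between them, centred on the flange width.


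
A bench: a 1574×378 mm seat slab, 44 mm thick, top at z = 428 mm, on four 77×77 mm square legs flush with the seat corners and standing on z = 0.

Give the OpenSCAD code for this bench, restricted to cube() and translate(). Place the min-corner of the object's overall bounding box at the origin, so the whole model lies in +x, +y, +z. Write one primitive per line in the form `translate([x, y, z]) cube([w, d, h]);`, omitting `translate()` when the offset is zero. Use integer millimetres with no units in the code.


translate([0, 0, 384]) cube([1574, 378, 44]);
cube([77, 77, 384]);
translate([0, 301, 0]) cube([77, 77, 384]);
translate([1497, 0, 0]) cube([77, 77, 384]);
translate([1497, 301, 0]) cube([77, 77, 384]);


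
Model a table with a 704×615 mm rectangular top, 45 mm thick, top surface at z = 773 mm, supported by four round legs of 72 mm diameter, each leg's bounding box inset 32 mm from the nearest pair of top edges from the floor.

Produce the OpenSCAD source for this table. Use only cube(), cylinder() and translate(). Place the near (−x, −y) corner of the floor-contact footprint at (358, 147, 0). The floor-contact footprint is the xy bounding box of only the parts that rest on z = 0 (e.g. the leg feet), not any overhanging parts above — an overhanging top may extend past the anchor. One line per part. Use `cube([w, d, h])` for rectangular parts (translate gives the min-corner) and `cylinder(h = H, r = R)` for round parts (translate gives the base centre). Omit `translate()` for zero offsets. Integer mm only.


translate([326, 115, 728]) cube([704, 615, 45]);
translate([394, 183, 0]) cylinder(h = 728, r = 36);
translate([962, 183, 0]) cylinder(h = 728, r = 36);
translate([394, 662, 0]) cylinder(h = 728, r = 36);
translate([962, 662, 0]) cylinder(h = 728, r = 36);


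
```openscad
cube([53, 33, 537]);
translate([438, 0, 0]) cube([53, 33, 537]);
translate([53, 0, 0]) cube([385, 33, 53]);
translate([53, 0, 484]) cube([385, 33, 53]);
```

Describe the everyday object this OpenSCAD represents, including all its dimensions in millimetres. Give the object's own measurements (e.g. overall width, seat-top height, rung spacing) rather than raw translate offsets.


A rectangular picture frame lying in the x–z plane (depth along y). The opening is 385 mm wide (x) by 431 mm tall (z), surrounded by a border 53 mm wide on all four sides. The frame is 33 mm deep and is made of two full-height vertical stiles with two horizontal rails fitted between them.


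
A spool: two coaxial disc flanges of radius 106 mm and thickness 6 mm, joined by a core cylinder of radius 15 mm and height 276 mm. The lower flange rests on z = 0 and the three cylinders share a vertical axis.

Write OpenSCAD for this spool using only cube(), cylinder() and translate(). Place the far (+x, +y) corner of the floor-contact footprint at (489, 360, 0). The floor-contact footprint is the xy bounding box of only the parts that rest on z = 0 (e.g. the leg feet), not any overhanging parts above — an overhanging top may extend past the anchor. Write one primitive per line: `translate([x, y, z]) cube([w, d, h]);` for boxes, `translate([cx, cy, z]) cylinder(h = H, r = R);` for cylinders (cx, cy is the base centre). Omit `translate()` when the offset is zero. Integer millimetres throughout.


translate([383, 254, 0]) cylinder(h = 6, r = 106);
translate([383, 254, 6]) cylinder(h = 276, r = 15);
translate([383, 254, 282]) cylinder(h = 6, r = 106);


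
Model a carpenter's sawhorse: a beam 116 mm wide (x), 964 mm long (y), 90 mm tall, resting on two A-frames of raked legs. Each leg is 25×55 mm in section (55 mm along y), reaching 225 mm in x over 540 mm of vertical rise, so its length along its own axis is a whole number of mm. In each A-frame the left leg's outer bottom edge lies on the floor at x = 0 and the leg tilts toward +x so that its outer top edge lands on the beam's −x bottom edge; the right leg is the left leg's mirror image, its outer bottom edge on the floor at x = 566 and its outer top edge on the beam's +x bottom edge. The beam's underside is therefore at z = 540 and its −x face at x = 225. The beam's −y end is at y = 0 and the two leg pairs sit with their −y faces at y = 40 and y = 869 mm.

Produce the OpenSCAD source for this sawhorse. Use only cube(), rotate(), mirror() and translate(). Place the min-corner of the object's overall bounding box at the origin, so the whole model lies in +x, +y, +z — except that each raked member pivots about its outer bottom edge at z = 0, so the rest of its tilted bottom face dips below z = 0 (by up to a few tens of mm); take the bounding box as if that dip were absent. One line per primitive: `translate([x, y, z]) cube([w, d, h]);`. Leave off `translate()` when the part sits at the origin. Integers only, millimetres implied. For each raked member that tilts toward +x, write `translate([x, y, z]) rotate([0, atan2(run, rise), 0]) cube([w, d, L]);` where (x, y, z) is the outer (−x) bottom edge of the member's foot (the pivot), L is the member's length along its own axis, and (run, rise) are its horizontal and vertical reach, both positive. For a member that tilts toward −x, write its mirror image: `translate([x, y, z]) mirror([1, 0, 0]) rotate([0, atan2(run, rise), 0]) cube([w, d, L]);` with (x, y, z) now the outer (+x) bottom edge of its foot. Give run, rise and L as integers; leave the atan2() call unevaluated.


// leg length = √(225² + 540²) = 585
// right-leg outer foot x = 2·225 + 116 = 566
// beam min-corner = (225, 0, 540)
translate([225, 0, 540]) cube([116, 964, 90]);
translate([0, 40, 0]) rotate([0, atan2(225, 540), 0]) cube([25, 55, 585]);
translate([566, 40, 0]) mirror([1, 0, 0]) rotate([0, atan2(225, 540), 0]) cube([25, 55, 585]);
translate([0, 869, 0]) rotate([0, atan2(225, 540), 0]) cube([25, 55, 585]);
translate([566, 869, 0]) mirror([1, 0, 0]) rotate([0, atan2(225, 540), 0]) cube([25, 55, 585]);
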